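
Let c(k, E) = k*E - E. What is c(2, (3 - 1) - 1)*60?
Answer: 60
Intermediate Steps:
c(k, E) = -E + E*k (c(k, E) = E*k - E = -E + E*k)
c(2, (3 - 1) - 1)*60 = (((3 - 1) - 1)*(-1 + 2))*60 = ((2 - 1)*1)*60 = (1*1)*60 = 1*60 = 60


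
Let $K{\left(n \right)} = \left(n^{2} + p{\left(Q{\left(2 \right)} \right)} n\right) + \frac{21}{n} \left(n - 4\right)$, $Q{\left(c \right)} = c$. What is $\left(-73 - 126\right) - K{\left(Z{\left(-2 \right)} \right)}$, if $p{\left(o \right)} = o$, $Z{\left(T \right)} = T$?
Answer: $-262$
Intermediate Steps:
$K{\left(n \right)} = n^{2} + 2 n + \frac{21 \left(-4 + n\right)}{n}$ ($K{\left(n \right)} = \left(n^{2} + 2 n\right) + \frac{21}{n} \left(n - 4\right) = \left(n^{2} + 2 n\right) + \frac{21}{n} \left(-4 + n\right) = \left(n^{2} + 2 n\right) + \frac{21 \left(-4 + n\right)}{n} = n^{2} + 2 n + \frac{21 \left(-4 + n\right)}{n}$)
$\left(-73 - 126\right) - K{\left(Z{\left(-2 \right)} \right)} = \left(-73 - 126\right) - \left(21 + \left(-2\right)^{2} - \frac{84}{-2} + 2 \left(-2\right)\right) = -199 - \left(21 + 4 - -42 - 4\right) = -199 - \left(21 + 4 + 42 - 4\right) = -199 - 63 = -262$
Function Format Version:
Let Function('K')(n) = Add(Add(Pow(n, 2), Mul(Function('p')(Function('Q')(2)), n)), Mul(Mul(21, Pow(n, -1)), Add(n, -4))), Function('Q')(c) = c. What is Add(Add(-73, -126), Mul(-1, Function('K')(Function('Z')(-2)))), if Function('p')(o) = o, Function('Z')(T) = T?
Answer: -262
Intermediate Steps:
Function('K')(n) = Add(Pow(n, 2), Mul(2, n), Mul(21, Pow(n, -1), Add(-4, n))) (Function('K')(n) = Add(Add(Pow(n, 2), Mul(2, n)), Mul(Mul(21, Pow(n, -1)), Add(n, -4))) = Add(Add(Pow(n, 2), Mul(2, n)), Mul(Mul(21, Pow(n, -1)), Add(-4, n))) = Add(Add(Pow(n, 2), Mul(2, n)), Mul(21, Pow(n, -1), Add(-4, n))) = Add(Pow(n, 2), Mul(2, n), Mul(21, Pow(n, -1), Add(-4, n))))
Add(Add(-73, -126), Mul(-1, Function('K')(Function('Z')(-2)))) = Add(Add(-73, -126), Mul(-1, Add(21, Pow(-2, 2), Mul(-84, Pow(-2, -1)), Mul(2, -2)))) = Add(-199, Mul(-1, Add(21, 4, Mul(-84, Rational(-1, 2)), -4))) = Add(-199, Mul(-1, Add(21, 4, 42, -4))) = Add(-199, Mul(-1, 63)) = Add(-199, -63) = -262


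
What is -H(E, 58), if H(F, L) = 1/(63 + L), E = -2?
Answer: -1/121 ≈ -0.0082645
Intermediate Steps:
-H(E, 58) = -1/(63 + 58) = -1/121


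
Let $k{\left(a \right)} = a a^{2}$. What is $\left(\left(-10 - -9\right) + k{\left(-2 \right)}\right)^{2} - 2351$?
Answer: $-2270$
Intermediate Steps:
$k{\left(a \right)} = a^{3}$
$\left(\left(-10 - -9\right) + k{\left(-2 \right)}\right)^{2} - 2351 = \left(\left(-10 - -9\right) + \left(-2\right)^{3}\right)^{2} - 2351 = \left(\left(-10 + 9\right) - 8\right)^{2} - 2351 = \left(-1 - 8\right)^{2} - 2351 = \left(-9\right)^{2} - 2351 = 81 - 2351 = -2270$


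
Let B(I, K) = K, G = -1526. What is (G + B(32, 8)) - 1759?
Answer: -3277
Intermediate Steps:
(G + B(32, 8)) - 1759 = (-1526 + 8) - 1759 = -1518 - 1759 = -3277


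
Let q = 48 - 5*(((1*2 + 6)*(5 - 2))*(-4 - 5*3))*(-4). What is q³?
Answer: -746636341248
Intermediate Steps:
q = -9072 (q = 48 - 5*(((2 + 6)*3)*(-4 - 15))*(-4) = 48 - 5*((8*3)*(-19))*(-4) = 48 - 5*(24*(-19))*(-4) = 48 - 5*(-456)*(-4) = 48 - (-2280)*(-4) = 48 - 1*9120 = 48 - 9120 = -9072)
q³ = (-9072)³ = -746636341248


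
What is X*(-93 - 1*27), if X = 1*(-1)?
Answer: 120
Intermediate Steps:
X = -1
X*(-93 - 1*27) = -(-93 - 1*27) = -(-93 - 27) = -1*(-120) = 120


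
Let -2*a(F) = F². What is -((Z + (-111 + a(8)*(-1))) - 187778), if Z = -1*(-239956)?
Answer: -52099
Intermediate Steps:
Z = 239956
a(F) = -F²/2
-((Z + (-111 + a(8)*(-1))) - 187778) = -((239956 + (-111 - ½*8²*(-1))) - 187778) = -((239956 + (-111 - ½*64*(-1))) - 187778) = -((239956 + (-111 - 32*(-1))) - 187778) = -((239956 + (-111 + 32)) - 187778) = -((239956 - 79) - 187778) = -(239877 - 187778) = -1*52099 = -52099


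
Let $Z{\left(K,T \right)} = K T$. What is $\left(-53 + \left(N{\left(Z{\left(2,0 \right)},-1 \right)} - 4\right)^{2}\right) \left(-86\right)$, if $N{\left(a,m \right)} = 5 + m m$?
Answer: $4214$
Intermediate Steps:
$N{\left(a,m \right)} = 5 + m^{2}$
$\left(-53 + \left(N{\left(Z{\left(2,0 \right)},-1 \right)} - 4\right)^{2}\right) \left(-86\right) = \left(-53 + \left(\left(5 + \left(-1\right)^{2}\right) - 4\right)^{2}\right) \left(-86\right) = \left(-53 + \left(\left(5 + 1\right) - 4\right)^{2}\right) \left(-86\right) = \left(-53 + \left(6 - 4\right)^{2}\right) \left(-86\right) = \left(-53 + 2^{2}\right) \left(-86\right) = \left(-53 + 4\right) \left(-86\right) = \left(-49\right) \left(-86\right) = 4214$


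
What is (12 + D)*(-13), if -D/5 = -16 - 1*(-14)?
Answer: -286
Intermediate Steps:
D = 10 (D = -5*(-16 - 1*(-14)) = -5*(-16 + 14) = -5*(-2) = 10)
(12 + D)*(-13) = (12 + 10)*(-13) = 22*(-13) = -286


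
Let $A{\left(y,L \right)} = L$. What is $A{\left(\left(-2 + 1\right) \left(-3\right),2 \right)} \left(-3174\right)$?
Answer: $-6348$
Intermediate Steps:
$A{\left(\left(-2 + 1\right) \left(-3\right),2 \right)} \left(-3174\right) = 2 \left(-3174\right) = -6348$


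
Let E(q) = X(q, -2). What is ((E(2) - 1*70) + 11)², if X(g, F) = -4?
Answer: 3969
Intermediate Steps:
E(q) = -4
((E(2) - 1*70) + 11)² = ((-4 - 1*70) + 11)² = ((-4 - 70) + 11)² = (-74 + 11)² = (-63)² = 3969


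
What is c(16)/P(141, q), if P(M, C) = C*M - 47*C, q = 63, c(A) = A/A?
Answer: 1/5922 ≈ 0.00016886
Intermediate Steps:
c(A) = 1
P(M, C) = -47*C + C*M
c(16)/P(141, q) = 1/(63*(-47 + 141)) = 1/(63*94) = 1/5922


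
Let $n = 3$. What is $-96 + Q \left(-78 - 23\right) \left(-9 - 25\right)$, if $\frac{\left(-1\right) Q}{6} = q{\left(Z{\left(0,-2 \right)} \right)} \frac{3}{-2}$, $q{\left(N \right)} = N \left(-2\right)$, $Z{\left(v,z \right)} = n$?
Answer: $-185532$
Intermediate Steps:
$Z{\left(v,z \right)} = 3$
$q{\left(N \right)} = - 2 N$
$Q = -54$ ($Q = - 6 \left(-2\right) 3 \frac{3}{-2} = - 6 \left(- 6 \cdot 3 \left(- \frac{1}{2}\right)\right) = - 6 \left(\left(-6\right) \left(- \frac{3}{2}\right)\right) = \left(-6\right) 9 = -54$)
$-96 + Q \left(-78 - 23\right) \left(-9 - 25\right) = -96 - 54 \left(-78 - 23\right) \left(-9 - 25\right) = -96 - 54 \left(\left(-101\right) \left(-34\right)\right) = -96 - 185436 = -185532$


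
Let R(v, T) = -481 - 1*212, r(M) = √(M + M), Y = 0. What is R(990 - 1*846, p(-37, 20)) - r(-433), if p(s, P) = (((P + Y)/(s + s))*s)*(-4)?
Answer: -693 - I*√866 ≈ -693.0 - 29.428*I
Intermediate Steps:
r(M) = √2*√M (r(M) = √(2*M) = √2*√M)
p(s, P) = -2*P (p(s, P) = (((P + 0)/(s + s))*s)*(-4) = ((P/((2*s)))*s)*(-4) = ((P*(1/(2*s)))*s)*(-4) = ((P/(2*s))*s)*(-4) = (P/2)*(-4) = -2*P)
R(v, T) = -693 (R(v, T) = -481 - 212 = -693)
R(990 - 1*846, p(-37, 20)) - r(-433) = -693 - √2*√(-433) = -693 - √2*I*√433 = -693 - I*√866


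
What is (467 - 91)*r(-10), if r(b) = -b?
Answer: 3760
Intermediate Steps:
(467 - 91)*r(-10) = (467 - 91)*(-1*(-10)) = 376*10 = 3760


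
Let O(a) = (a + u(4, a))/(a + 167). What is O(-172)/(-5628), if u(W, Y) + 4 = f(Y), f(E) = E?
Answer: -29/2345 ≈ -0.012367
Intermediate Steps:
u(W, Y) = -4 + Y
O(a) = (-4 + 2*a)/(167 + a) (O(a) = (a + (-4 + a))/(a + 167) = (-4 + 2*a)/(167 + a))
O(-172)/(-5628) = (2*(-2 - 172)/(167 - 172))/(-5628) = (2*(-174)/(-5))*(-1/5628) = (2*(-1/5)*(-174))*(-1/5628) = (348/5)*(-1/5628) = -29/2345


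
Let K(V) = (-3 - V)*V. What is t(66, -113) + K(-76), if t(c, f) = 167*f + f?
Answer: -24532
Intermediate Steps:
K(V) = V*(-3 - V)
t(c, f) = 168*f
t(66, -113) + K(-76) = 168*(-113) - 1*(-76)*(3 - 76) = -18984 - 1*(-76)*(-73) = -18984 - 5548 = -24532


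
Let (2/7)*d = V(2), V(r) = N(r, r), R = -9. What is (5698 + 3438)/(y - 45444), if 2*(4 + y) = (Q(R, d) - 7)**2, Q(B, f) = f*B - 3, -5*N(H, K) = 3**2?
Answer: -1827200/8871511 ≈ -0.20596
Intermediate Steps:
N(H, K) = -9/5 (N(H, K) = -1/5*3**2 = -1/5*9 = -9/5)
V(r) = -9/5
d = -63/10 (d = (7/2)*(-9/5) = -63/10 ≈ -6.3000)
Q(B, f) = -3 + B*f (Q(B, f) = B*f - 3 = -3 + B*f)
y = 217289/200 (y = -4 + ((-3 - 9*(-63/10)) - 7)**2/2 = -4 + ((-3 + 567/10) - 7)**2/2 = -4 + (537/10 - 7)**2/2 = -4 + (467/10)**2/2 = -4 + (1/2)*(218089/100) = -4 + 218089/200 = 217289/200 ≈ 1086.4)
(5698 + 3438)/(y - 45444) = (5698 + 3438)/(217289/200 - 45444) = 9136/(-8871511/200) = 9136*(-200/8871511) = -1827200/8871511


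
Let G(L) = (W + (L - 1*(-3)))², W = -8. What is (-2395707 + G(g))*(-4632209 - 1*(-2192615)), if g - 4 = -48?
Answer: 5838694957764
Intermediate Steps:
g = -44 (g = 4 - 48 = -44)
G(L) = (-5 + L)² (G(L) = (-8 + (L - 1*(-3)))² = (-8 + (L + 3))² = (-8 + (3 + L))² = (-5 + L)²)
(-2395707 + G(g))*(-4632209 - 1*(-2192615)) = (-2395707 + (-5 - 44)²)*(-4632209 - 1*(-2192615)) = (-2395707 + (-49)²)*(-4632209 + 2192615) = (-2395707 + 2401)*(-2439594) = -2393306*(-2439594) = 5838694957764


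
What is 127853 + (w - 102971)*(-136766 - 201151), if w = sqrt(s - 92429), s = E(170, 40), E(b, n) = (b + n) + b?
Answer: 34795779260 - 337917*I*sqrt(92049) ≈ 3.4796e+10 - 1.0252e+8*I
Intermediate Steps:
E(b, n) = n + 2*b
s = 380 (s = 40 + 2*170 = 40 + 340 = 380)
w = I*sqrt(92049) (w = sqrt(380 - 92429) = sqrt(-92049) = I*sqrt(92049) ≈ 303.4*I)
127853 + (w - 102971)*(-136766 - 201151) = 127853 + (I*sqrt(92049) - 102971)*(-136766 - 201151) = 127853 + (-102971 + I*sqrt(92049))*(-337917) = 127853 + (34795651407 - 337917*I*sqrt(92049)) = 34795779260 - 337917*I*sqrt(92049)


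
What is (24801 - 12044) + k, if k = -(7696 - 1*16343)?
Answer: 21404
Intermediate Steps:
k = 8647 (k = -(7696 - 16343) = -1*(-8647) = 8647)
(24801 - 12044) + k = (24801 - 12044) + 8647 = 12757 + 8647 = 21404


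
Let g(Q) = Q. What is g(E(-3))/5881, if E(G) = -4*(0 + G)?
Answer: 12/5881 ≈ 0.0020405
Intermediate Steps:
E(G) = -4*G
g(E(-3))/5881 = -4*(-3)/5881 = 12*(1/5881) = 12/5881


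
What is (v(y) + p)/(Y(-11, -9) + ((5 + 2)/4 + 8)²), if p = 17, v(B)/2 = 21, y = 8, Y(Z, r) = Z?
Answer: 944/1345 ≈ 0.70186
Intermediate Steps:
v(B) = 42 (v(B) = 2*21 = 42)
(v(y) + p)/(Y(-11, -9) + ((5 + 2)/4 + 8)²) = (42 + 17)/(-11 + ((5 + 2)/4 + 8)²) = 59/(-11 + (7*(¼) + 8)²) = 59/(-11 + (7/4 + 8)²) = 59/(-11 + (39/4)²) = 59/(-11 + 1521/16) = 59/(1345/16) = 59*(16/1345) = 944/1345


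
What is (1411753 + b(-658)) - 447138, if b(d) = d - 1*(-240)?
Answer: 964197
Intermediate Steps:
b(d) = 240 + d (b(d) = d + 240 = 240 + d)
(1411753 + b(-658)) - 447138 = (1411753 + (240 - 658)) - 447138 = (1411753 - 418) - 447138 = 1411335 - 447138 = 964197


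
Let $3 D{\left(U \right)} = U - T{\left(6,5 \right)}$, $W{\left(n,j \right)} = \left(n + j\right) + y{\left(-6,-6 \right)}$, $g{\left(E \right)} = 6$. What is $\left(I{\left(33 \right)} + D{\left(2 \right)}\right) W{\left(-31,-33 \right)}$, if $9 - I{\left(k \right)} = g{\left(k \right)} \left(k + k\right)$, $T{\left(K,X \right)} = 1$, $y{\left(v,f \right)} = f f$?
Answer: $\frac{32480}{3} \approx 10827.0$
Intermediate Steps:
$y{\left(v,f \right)} = f^{2}$
$W{\left(n,j \right)} = 36 + j + n$ ($W{\left(n,j \right)} = \left(n + j\right) + \left(-6\right)^{2} = \left(j + n\right) + 36 = 36 + j + n$)
$I{\left(k \right)} = 9 - 12 k$ ($I{\left(k \right)} = 9 - 6 \left(k + k\right) = 9 - 6 \cdot 2 k = 9 - 12 k$)
$D{\left(U \right)} = - \frac{1}{3} + \frac{U}{3}$ ($D{\left(U \right)} = \frac{U - 1}{3} = \frac{-1 + U}{3} = - \frac{1}{3} + \frac{U}{3}$)
$\left(I{\left(33 \right)} + D{\left(2 \right)}\right) W{\left(-31,-33 \right)} = \left(\left(9 - 396\right) + \left(- \frac{1}{3} + \frac{1}{3} \cdot 2\right)\right) \left(36 - 33 - 31\right) = \left(\left(9 - 396\right) + \left(- \frac{1}{3} + \frac{2}{3}\right)\right) \left(-28\right) = \left(-387 + \frac{1}{3}\right) \left(-28\right) = \left(- \frac{1160}{3}\right) \left(-28\right) = \frac{32480}{3}$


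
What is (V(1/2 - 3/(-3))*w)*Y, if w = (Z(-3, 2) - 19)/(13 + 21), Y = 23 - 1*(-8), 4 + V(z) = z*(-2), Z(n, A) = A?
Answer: 217/2 ≈ 108.50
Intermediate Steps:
V(z) = -4 - 2*z (V(z) = -4 + z*(-2) = -4 - 2*z)
Y = 31 (Y = 23 + 8 = 31)
w = -½ (w = (2 - 19)/(13 + 21) = -17/34 = -17*1/34 = -½ ≈ -0.50000)
(V(1/2 - 3/(-3))*w)*Y = ((-4 - 2*(1/2 - 3/(-3)))*(-½))*31 = ((-4 - 2*(1*(½) - 3*(-⅓)))*(-½))*31 = ((-4 - 2*(½ + 1))*(-½))*31 = ((-4 - 2*3/2)*(-½))*31 = ((-4 - 3)*(-½))*31 = -7*(-½)*31 = (7/2)*31 = 217/2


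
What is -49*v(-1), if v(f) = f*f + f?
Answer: 0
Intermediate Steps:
v(f) = f + f² (v(f) = f² + f = f + f²)
-49*v(-1) = -(-49)*(1 - 1) = -(-49)*0 = -49*0 = 0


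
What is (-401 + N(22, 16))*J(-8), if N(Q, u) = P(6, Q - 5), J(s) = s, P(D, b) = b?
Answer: 3072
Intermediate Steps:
N(Q, u) = -5 + Q (N(Q, u) = Q - 5 = -5 + Q)
(-401 + N(22, 16))*J(-8) = (-401 + (-5 + 22))*(-8) = (-401 + 17)*(-8) = -384*(-8) = 3072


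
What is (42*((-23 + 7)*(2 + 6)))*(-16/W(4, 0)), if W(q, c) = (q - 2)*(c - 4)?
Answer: -10752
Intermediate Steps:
W(q, c) = (-4 + c)*(-2 + q) (W(q, c) = (-2 + q)*(-4 + c) = (-4 + c)*(-2 + q))
(42*((-23 + 7)*(2 + 6)))*(-16/W(4, 0)) = (42*((-23 + 7)*(2 + 6)))*(-16/(8 - 4*4 - 2*0 + 0*4)) = (42*(-16*8))*(-16/(8 - 16 + 0 + 0)) = (42*(-128))*(-16/(-8)) = -(-86016)*(-1)/8 = -5376*2 = -10752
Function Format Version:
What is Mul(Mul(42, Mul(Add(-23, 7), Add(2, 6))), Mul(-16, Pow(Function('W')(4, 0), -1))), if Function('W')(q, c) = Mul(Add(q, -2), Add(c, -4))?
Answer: -10752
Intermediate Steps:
Function('W')(q, c) = Mul(Add(-4, c), Add(-2, q)) (Function('W')(q, c) = Mul(Add(-2, q), Add(-4, c)) = Mul(Add(-4, c), Add(-2, q)))
Mul(Mul(42, Mul(Add(-23, 7), Add(2, 6))), Mul(-16, Pow(Function('W')(4, 0), -1))) = Mul(Mul(42, Mul(Add(-23, 7), Add(2, 6))), Mul(-16, Pow(Add(8, Mul(-4, 4), Mul(-2, 0), Mul(0, 4)), -1))) = Mul(Mul(42, Mul(-16, 8)), Mul(-16, Pow(Add(8, -16, 0, 0), -1))) = Mul(Mul(42, -128), Mul(-16, Pow(-8, -1))) = Mul(-5376, Mul(-16, Rational(-1, 8))) = Mul(-5376, 2) = -10752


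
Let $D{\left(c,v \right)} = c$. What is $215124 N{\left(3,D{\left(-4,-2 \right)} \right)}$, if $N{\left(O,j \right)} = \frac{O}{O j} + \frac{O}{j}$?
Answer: $-215124$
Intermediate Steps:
$N{\left(O,j \right)} = \frac{1}{j} + \frac{O}{j}$ ($N{\left(O,j \right)} = O \frac{1}{O j} + \frac{O}{j} = \frac{1}{j} + \frac{O}{j}$)
$215124 N{\left(3,D{\left(-4,-2 \right)} \right)} = 215124 \frac{1 + 3}{-4} = 215124 \left(\left(- \frac{1}{4}\right) 4\right) = 215124 \left(-1\right) = -215124$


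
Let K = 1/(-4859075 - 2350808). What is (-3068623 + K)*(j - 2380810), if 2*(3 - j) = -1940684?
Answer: 31205709901517616150/7209883 ≈ 4.3282e+12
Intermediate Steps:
j = 970345 (j = 3 - 1/2*(-1940684) = 3 + 970342 = 970345)
K = -1/7209883 (K = 1/(-7209883) = -1/7209883 ≈ -1.3870e-7)
(-3068623 + K)*(j - 2380810) = (-3068623 - 1/7209883)*(970345 - 2380810) = -22124412801110/7209883*(-1410465) = 31205709901517616150/7209883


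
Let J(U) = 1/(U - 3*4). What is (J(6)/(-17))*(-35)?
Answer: -35/102 ≈ -0.34314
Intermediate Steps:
J(U) = 1/(-12 + U) (J(U) = 1/(U - 12) = 1/(-12 + U))
(J(6)/(-17))*(-35) = (1/((-12 + 6)*(-17)))*(-35) = (-1/17/(-6))*(-35) = -⅙*(-1/17)*(-35) = (1/102)*(-35) = -35/102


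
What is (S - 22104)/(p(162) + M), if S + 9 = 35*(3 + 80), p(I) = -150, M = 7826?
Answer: -4802/1919 ≈ -2.5023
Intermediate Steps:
S = 2896 (S = -9 + 35*(3 + 80) = -9 + 35*83 = -9 + 2905 = 2896)
(S - 22104)/(p(162) + M) = (2896 - 22104)/(-150 + 7826) = -19208/7676 = -19208*1/7676 = -4802/1919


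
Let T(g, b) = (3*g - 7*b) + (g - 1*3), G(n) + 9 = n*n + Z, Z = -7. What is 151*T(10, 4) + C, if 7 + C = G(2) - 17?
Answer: 1323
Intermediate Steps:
G(n) = -16 + n² (G(n) = -9 + (n*n - 7) = -9 + (n² - 7) = -9 + (-7 + n²) = -16 + n²)
T(g, b) = -3 - 7*b + 4*g (T(g, b) = (-7*b + 3*g) + (g - 3) = (-7*b + 3*g) + (-3 + g) = -3 - 7*b + 4*g)
C = -36 (C = -7 + ((-16 + 2²) - 17) = -7 + ((-16 + 4) - 17) = -7 + (-12 - 17) = -7 - 29 = -36)
151*T(10, 4) + C = 151*(-3 - 7*4 + 4*10) - 36 = 151*(-3 - 28 + 40) - 36 = 151*9 - 36 = 1359 - 36 = 1323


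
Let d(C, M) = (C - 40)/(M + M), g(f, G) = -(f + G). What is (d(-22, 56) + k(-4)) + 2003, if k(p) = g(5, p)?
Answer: 112081/56 ≈ 2001.4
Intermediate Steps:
g(f, G) = -G - f (g(f, G) = -(G + f) = -G - f)
k(p) = -5 - p (k(p) = -p - 1*5 = -p - 5 = -5 - p)
d(C, M) = (-40 + C)/(2*M) (d(C, M) = (-40 + C)/((2*M)) = (-40 + C)*(1/(2*M)) = (-40 + C)/(2*M))
(d(-22, 56) + k(-4)) + 2003 = ((½)*(-40 - 22)/56 + (-5 - 1*(-4))) + 2003 = ((½)*(1/56)*(-62) + (-5 + 4)) + 2003 = (-31/56 - 1) + 2003 = -87/56 + 2003 = 112081/56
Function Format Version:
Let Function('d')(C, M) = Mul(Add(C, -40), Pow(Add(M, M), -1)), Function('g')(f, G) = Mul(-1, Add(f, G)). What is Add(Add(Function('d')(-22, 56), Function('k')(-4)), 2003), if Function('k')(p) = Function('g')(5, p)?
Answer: Rational(112081, 56) ≈ 2001.4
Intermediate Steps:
Function('g')(f, G) = Add(Mul(-1, G), Mul(-1, f)) (Function('g')(f, G) = Mul(-1, Add(G, f)) = Add(Mul(-1, G), Mul(-1, f)))
Function('k')(p) = Add(-5, Mul(-1, p)) (Function('k')(p) = Add(Mul(-1, p), Mul(-1, 5)) = Add(Mul(-1, p), -5) = Add(-5, Mul(-1, p)))
Function('d')(C, M) = Mul(Rational(1, 2), Pow(M, -1), Add(-40, C)) (Function('d')(C, M) = Mul(Add(-40, C), Pow(Mul(2, M), -1)) = Mul(Add(-40, C), Mul(Rational(1, 2), Pow(M, -1))) = Mul(Rational(1, 2), Pow(M, -1), Add(-40, C)))
Add(Add(Function('d')(-22, 56), Function('k')(-4)), 2003) = Add(Add(Mul(Rational(1, 2), Pow(56, -1), Add(-40, -22)), Add(-5, Mul(-1, -4))), 2003) = Add(Add(Mul(Rational(1, 2), Rational(1, 56), -62), Add(-5, 4)), 2003) = Add(Add(Rational(-31, 56), -1), 2003) = Add(Rational(-87, 56), 2003) = Rational(112081, 56)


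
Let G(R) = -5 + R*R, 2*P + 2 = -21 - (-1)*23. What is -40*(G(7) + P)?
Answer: -1760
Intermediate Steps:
P = 0 (P = -1 + (-21 - (-1)*23)/2 = -1 + (-21 - 1*(-23))/2 = -1 + (-21 + 23)/2 = -1 + (½)*2 = -1 + 1 = 0)
G(R) = -5 + R²
-40*(G(7) + P) = -40*((-5 + 7²) + 0) = -40*((-5 + 49) + 0) = -40*(44 + 0) = -40*44 = -1760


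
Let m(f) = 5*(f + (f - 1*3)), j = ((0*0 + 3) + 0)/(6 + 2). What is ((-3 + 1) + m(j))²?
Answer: 2809/16 ≈ 175.56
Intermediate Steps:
j = 3/8 (j = ((0 + 3) + 0)/8 = (3 + 0)*(⅛) = 3*(⅛) = 3/8 ≈ 0.37500)
m(f) = -15 + 10*f (m(f) = 5*(f + (f - 3)) = 5*(f + (-3 + f)) = 5*(-3 + 2*f) = -15 + 10*f)
((-3 + 1) + m(j))² = ((-3 + 1) + (-15 + 10*(3/8)))² = (-2 + (-15 + 15/4))² = (-2 - 45/4)² = (-53/4)² = 2809/16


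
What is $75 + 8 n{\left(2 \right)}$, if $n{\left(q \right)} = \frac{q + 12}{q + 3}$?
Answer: $\frac{487}{5} \approx 97.4$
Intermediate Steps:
$n{\left(q \right)} = \frac{12 + q}{3 + q}$
$75 + 8 n{\left(2 \right)} = 75 + 8 \frac{12 + 2}{3 + 2} = 75 + 8 \cdot \frac{1}{5} \cdot 14 = 75 + 8 \cdot \frac{14}{5} = 75 + \frac{112}{5} = \frac{487}{5}$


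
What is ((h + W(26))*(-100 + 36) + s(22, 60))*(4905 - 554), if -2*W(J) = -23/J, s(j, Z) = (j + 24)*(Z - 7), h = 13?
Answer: 89239010/13 ≈ 6.8645e+6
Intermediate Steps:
s(j, Z) = (-7 + Z)*(24 + j) (s(j, Z) = (24 + j)*(-7 + Z) = (-7 + Z)*(24 + j))
W(J) = 23/(2*J) (W(J) = -(-23)/(2*J) = 23/(2*J))
((h + W(26))*(-100 + 36) + s(22, 60))*(4905 - 554) = ((13 + (23/2)/26)*(-100 + 36) + (-168 - 7*22 + 24*60 + 60*22))*(4905 - 554) = ((13 + (23/2)*(1/26))*(-64) + (-168 - 154 + 1440 + 1320))*4351 = ((13 + 23/52)*(-64) + 2438)*4351 = ((699/52)*(-64) + 2438)*4351 = (-11184/13 + 2438)*4351 = (20510/13)*4351 = 89239010/13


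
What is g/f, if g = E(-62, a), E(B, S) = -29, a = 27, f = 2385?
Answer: -29/2385 ≈ -0.012159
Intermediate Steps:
g = -29
g/f = -29/2385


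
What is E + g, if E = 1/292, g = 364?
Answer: 106289/292 ≈ 364.00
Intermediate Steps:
E = 1/292 ≈ 0.0034247
E + g = 1/292 + 364 = 106289/292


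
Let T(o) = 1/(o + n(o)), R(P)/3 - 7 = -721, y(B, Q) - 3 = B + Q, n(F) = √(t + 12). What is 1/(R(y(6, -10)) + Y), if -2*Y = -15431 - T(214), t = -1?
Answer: 510365609/2844523914491 + √11/2844523914491 ≈ 0.00017942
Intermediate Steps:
n(F) = √11 (n(F) = √(-1 + 12) = √11)
y(B, Q) = 3 + B + Q (y(B, Q) = 3 + (B + Q) = 3 + B + Q)
R(P) = -2142 (R(P) = 21 + 3*(-721) = 21 - 2163 = -2142)
T(o) = 1/(o + √11)
Y = 15431/2 + 1/(2*(214 + √11)) (Y = -(-15431 - 1/(214 + √11))/2 = 15431/2 + 1/(2*(214 + √11)) ≈ 7715.5)
1/(R(y(6, -10)) + Y) = 1/(-2142 + (706508549/91570 - √11/91570)) = 1/(510365609/91570 - √11/91570)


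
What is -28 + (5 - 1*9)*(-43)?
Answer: 144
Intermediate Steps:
-28 + (5 - 1*9)*(-43) = -28 + (5 - 9)*(-43) = -28 - 4*(-43) = -28 + 172 = 144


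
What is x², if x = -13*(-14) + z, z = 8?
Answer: 36100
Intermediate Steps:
x = 190 (x = -13*(-14) + 8 = 182 + 8 = 190)
x² = 190² = 36100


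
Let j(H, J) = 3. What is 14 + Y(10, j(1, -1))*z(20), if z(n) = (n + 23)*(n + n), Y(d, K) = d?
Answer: 17214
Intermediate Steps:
z(n) = 2*n*(23 + n) (z(n) = (23 + n)*(2*n) = 2*n*(23 + n))
14 + Y(10, j(1, -1))*z(20) = 14 + 10*(2*20*(23 + 20)) = 14 + 10*(2*20*43) = 14 + 10*1720 = 14 + 17200 = 17214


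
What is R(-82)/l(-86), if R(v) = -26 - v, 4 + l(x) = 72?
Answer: 14/17 ≈ 0.82353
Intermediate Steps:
l(x) = 68 (l(x) = -4 + 72 = 68)
R(-82)/l(-86) = (-26 - 1*(-82))/68 = (-26 + 82)*(1/68) = 56*(1/68) = 14/17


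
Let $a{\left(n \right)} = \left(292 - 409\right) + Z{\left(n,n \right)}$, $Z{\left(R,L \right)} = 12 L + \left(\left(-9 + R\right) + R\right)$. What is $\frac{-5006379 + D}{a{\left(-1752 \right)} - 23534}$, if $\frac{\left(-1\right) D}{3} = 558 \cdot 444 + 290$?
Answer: $\frac{5750505}{48188} \approx 119.33$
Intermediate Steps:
$Z{\left(R,L \right)} = -9 + 2 R + 12 L$ ($Z{\left(R,L \right)} = 12 L + \left(-9 + 2 R\right) = -9 + 2 R + 12 L$)
$a{\left(n \right)} = -126 + 14 n$ ($a{\left(n \right)} = \left(292 - 409\right) + \left(-9 + 2 n + 12 n\right) = \left(292 - 409\right) + \left(-9 + 14 n\right) = -117 + \left(-9 + 14 n\right) = -126 + 14 n$)
$D = -744126$ ($D = - 3 \left(558 \cdot 444 + 290\right) = - 3 \left(247752 + 290\right) = \left(-3\right) 248042 = -744126$)
$\frac{-5006379 + D}{a{\left(-1752 \right)} - 23534} = \frac{-5006379 - 744126}{\left(-126 + 14 \left(-1752\right)\right) - 23534} = - \frac{5750505}{\left(-126 - 24528\right) - 23534} = - \frac{5750505}{-24654 - 23534} = - \frac{5750505}{-48188} = \left(-5750505\right) \left(- \frac{1}{48188}\right) = \frac{5750505}{48188}$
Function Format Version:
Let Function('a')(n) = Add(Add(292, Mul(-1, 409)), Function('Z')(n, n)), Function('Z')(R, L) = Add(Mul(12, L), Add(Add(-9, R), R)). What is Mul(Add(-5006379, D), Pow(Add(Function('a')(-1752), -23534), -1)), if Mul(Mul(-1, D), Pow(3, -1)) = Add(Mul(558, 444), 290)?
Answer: Rational(5750505, 48188) ≈ 119.33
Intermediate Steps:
Function('Z')(R, L) = Add(-9, Mul(2, R), Mul(12, L)) (Function('Z')(R, L) = Add(Mul(12, L), Add(-9, Mul(2, R))) = Add(-9, Mul(2, R), Mul(12, L)))
Function('a')(n) = Add(-126, Mul(14, n)) (Function('a')(n) = Add(Add(292, Mul(-1, 409)), Add(-9, Mul(2, n), Mul(12, n))) = Add(Add(292, -409), Add(-9, Mul(14, n))) = Add(-117, Add(-9, Mul(14, n))) = Add(-126, Mul(14, n)))
D = -744126 (D = Mul(-3, Add(Mul(558, 444), 290)) = Mul(-3, Add(247752, 290)) = Mul(-3, 248042) = -744126)
Mul(Add(-5006379, D), Pow(Add(Function('a')(-1752), -23534), -1)) = Mul(Add(-5006379, -744126), Pow(Add(Add(-126, Mul(14, -1752)), -23534), -1)) = Mul(-5750505, Pow(Add(Add(-126, -24528), -23534), -1)) = Mul(-5750505, Pow(Add(-24654, -23534), -1)) = Mul(-5750505, Pow(-48188, -1)) = Mul(-5750505, Rational(-1, 48188)) = Rational(5750505, 48188)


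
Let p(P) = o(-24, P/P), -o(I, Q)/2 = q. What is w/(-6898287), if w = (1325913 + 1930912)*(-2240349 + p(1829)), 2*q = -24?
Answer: 221101408125/209039 ≈ 1.0577e+6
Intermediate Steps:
q = -12 (q = (½)*(-24) = -12)
o(I, Q) = 24 (o(I, Q) = -2*(-12) = 24)
p(P) = 24
w = -7296346468125 (w = (1325913 + 1930912)*(-2240349 + 24) = 3256825*(-2240325) = -7296346468125)
w/(-6898287) = -7296346468125/(-6898287) = -7296346468125*(-1/6898287) = 221101408125/209039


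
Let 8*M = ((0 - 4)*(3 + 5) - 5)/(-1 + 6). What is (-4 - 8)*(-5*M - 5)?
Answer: 9/2 ≈ 4.5000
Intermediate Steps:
M = -37/40 (M = (((0 - 4)*(3 + 5) - 5)/(-1 + 6))/8 = ((-4*8 - 5)/5)/8 = ((-32 - 5)*(⅕))/8 = (-37*⅕)/8 = (⅛)*(-37/5) = -37/40 ≈ -0.92500)
(-4 - 8)*(-5*M - 5) = (-4 - 8)*(-5*(-37/40) - 5) = -12*(37/8 - 5) = -12*(-3/8) = 9/2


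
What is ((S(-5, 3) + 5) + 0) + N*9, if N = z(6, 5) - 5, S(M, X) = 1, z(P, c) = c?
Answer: 6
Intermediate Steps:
N = 0 (N = 5 - 5 = 0)
((S(-5, 3) + 5) + 0) + N*9 = ((1 + 5) + 0) + 0*9 = (6 + 0) + 0 = 6 + 0 = 6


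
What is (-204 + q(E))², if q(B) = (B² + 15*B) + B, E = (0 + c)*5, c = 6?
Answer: 1382976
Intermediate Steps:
E = 30 (E = (0 + 6)*5 = 6*5 = 30)
q(B) = B² + 16*B
(-204 + q(E))² = (-204 + 30*(16 + 30))² = (-204 + 30*46)² = (-204 + 1380)² = 1176² = 1382976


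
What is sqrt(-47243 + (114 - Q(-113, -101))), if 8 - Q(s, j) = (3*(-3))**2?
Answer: 4*I*sqrt(2941) ≈ 216.92*I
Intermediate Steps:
Q(s, j) = -73 (Q(s, j) = 8 - (3*(-3))**2 = 8 - 1*(-9)**2 = 8 - 1*81 = 8 - 81 = -73)
sqrt(-47243 + (114 - Q(-113, -101))) = sqrt(-47243 + (114 - 1*(-73))) = sqrt(-47243 + (114 + 73)) = sqrt(-47243 + 187) = sqrt(-47056) = 4*I*sqrt(2941)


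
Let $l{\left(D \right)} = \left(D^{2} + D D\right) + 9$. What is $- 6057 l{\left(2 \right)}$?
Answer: $-102969$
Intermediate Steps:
$l{\left(D \right)} = 9 + 2 D^{2}$ ($l{\left(D \right)} = \left(D^{2} + D^{2}\right) + 9 = 2 D^{2} + 9 = 9 + 2 D^{2}$)
$- 6057 l{\left(2 \right)} = - 6057 \left(9 + 2 \cdot 2^{2}\right) = - 6057 \left(9 + 2 \cdot 4\right) = - 6057 \left(9 + 8\right) = \left(-6057\right) 17 = -102969$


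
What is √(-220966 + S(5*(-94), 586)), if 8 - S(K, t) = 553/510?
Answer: I*√57471457830/510 ≈ 470.06*I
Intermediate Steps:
S(K, t) = 3527/510 (S(K, t) = 8 - 553/510 = 3527/510)
√(-220966 + S(5*(-94), 586)) = √(-220966 + 3527/510) = √(-112689133/510) = I*√57471457830/510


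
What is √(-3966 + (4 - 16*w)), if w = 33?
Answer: I*√4490 ≈ 67.007*I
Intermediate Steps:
√(-3966 + (4 - 16*w)) = √(-3966 + (4 - 16*33)) = √(-3966 + (4 - 528)) = √(-3966 - 524) = √(-4490) = I*√4490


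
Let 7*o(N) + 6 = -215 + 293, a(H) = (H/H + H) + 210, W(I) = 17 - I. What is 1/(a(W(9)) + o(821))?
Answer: 7/1605 ≈ 0.0043614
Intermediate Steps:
a(H) = 211 + H (a(H) = (1 + H) + 210 = 211 + H)
o(N) = 72/7 (o(N) = -6/7 + (-215 + 293)/7 = -6/7 + (⅐)*78 = -6/7 + 78/7 = 72/7)
1/(a(W(9)) + o(821)) = 1/((211 + (17 - 1*9)) + 72/7) = 1/((211 + (17 - 9)) + 72/7) = 1/((211 + 8) + 72/7) = 1/(219 + 72/7) = 1/(1605/7) = 7/1605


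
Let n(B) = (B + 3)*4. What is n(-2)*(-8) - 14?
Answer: -46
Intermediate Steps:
n(B) = 12 + 4*B (n(B) = (3 + B)*4 = 12 + 4*B)
n(-2)*(-8) - 14 = (12 + 4*(-2))*(-8) - 14 = (12 - 8)*(-8) - 14 = 4*(-8) - 14 = -32 - 14 = -46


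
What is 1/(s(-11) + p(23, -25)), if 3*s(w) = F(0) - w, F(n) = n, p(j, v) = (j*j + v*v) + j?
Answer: 3/3542 ≈ 0.00084698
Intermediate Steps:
p(j, v) = j + j**2 + v**2 (p(j, v) = (j**2 + v**2) + j = j + j**2 + v**2)
s(w) = -w/3 (s(w) = (0 - w)/3 = (-w)/3 = -w/3)
1/(s(-11) + p(23, -25)) = 1/(-1/3*(-11) + (23 + 23**2 + (-25)**2)) = 1/(11/3 + (23 + 529 + 625)) = 1/(11/3 + 1177) = 1/(3542/3) = 3/3542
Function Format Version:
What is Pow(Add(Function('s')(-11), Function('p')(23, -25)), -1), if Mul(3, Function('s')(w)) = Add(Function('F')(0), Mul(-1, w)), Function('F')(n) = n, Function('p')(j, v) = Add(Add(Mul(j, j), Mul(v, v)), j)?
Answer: Rational(3, 3542) ≈ 0.00084698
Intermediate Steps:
Function('p')(j, v) = Add(j, Pow(j, 2), Pow(v, 2)) (Function('p')(j, v) = Add(Add(Pow(j, 2), Pow(v, 2)), j) = Add(j, Pow(j, 2), Pow(v, 2)))
Function('s')(w) = Mul(Rational(-1, 3), w) (Function('s')(w) = Mul(Rational(1, 3), Add(0, Mul(-1, w))) = Mul(Rational(1, 3), Mul(-1, w)) = Mul(Rational(-1, 3), w))
Pow(Add(Function('s')(-11), Function('p')(23, -25)), -1) = Pow(Add(Mul(Rational(-1, 3), -11), Add(23, Pow(23, 2), Pow(-25, 2))), -1) = Pow(Add(Rational(11, 3), Add(23, 529, 625)), -1) = Pow(Add(Rational(11, 3), 1177), -1) = Pow(Rational(3542, 3), -1) = Rational(3, 3542)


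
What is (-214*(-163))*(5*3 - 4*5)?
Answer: -174410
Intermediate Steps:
(-214*(-163))*(5*3 - 4*5) = 34882*(15 - 20) = 34882*(-5) = -174410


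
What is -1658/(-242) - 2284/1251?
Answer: 760715/151371 ≈ 5.0255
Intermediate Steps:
-1658/(-242) - 2284/1251 = -1658*(-1/242) - 2284*1/1251 = 829/121 - 2284/1251 = 760715/151371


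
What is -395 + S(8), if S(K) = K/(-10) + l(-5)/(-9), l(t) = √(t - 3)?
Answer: -1979/5 - 2*I*√2/9 ≈ -395.8 - 0.31427*I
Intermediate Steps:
l(t) = √(-3 + t)
S(K) = -K/10 - 2*I*√2/9 (S(K) = K/(-10) + √(-3 - 5)/(-9) = K*(-⅒) + √(-8)*(-⅑) = -K/10 + (2*I*√2)*(-⅑) = -K/10 - 2*I*√2/9)
-395 + S(8) = -395 + (-⅒*8 - 2*I*√2/9) = -395 + (-⅘ - 2*I*√2/9) = -1979/5 - 2*I*√2/9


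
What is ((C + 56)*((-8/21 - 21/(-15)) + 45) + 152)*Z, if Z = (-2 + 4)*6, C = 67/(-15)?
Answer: 15898144/525 ≈ 30282.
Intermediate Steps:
C = -67/15 (C = 67*(-1/15) = -67/15 ≈ -4.4667)
Z = 12 (Z = 2*6 = 12)
((C + 56)*((-8/21 - 21/(-15)) + 45) + 152)*Z = ((-67/15 + 56)*((-8/21 - 21/(-15)) + 45) + 152)*12 = (773*((-8*1/21 - 21*(-1/15)) + 45)/15 + 152)*12 = (773*((-8/21 + 7/5) + 45)/15 + 152)*12 = (773*(107/105 + 45)/15 + 152)*12 = ((773/15)*(4832/105) + 152)*12 = (3735136/1575 + 152)*12 = (3974536/1575)*12 = 15898144/525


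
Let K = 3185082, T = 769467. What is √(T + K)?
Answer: √3954549 ≈ 1988.6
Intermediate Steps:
√(T + K) = √(769467 + 3185082) = √3954549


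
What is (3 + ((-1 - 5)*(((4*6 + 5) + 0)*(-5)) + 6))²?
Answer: 772641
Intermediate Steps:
(3 + ((-1 - 5)*(((4*6 + 5) + 0)*(-5)) + 6))² = (3 + (-6*((24 + 5) + 0)*(-5) + 6))² = (3 + (-6*(29 + 0)*(-5) + 6))² = (3 + (-174*(-5) + 6))² = (3 + (-6*(-145) + 6))² = (3 + (870 + 6))² = (3 + 876)² = 879² = 772641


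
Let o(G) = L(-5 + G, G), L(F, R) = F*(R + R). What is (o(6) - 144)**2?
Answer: 17424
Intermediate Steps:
L(F, R) = 2*F*R (L(F, R) = F*(2*R) = 2*F*R)
o(G) = 2*G*(-5 + G) (o(G) = 2*(-5 + G)*G = 2*G*(-5 + G))
(o(6) - 144)**2 = (2*6*(-5 + 6) - 144)**2 = (2*6*1 - 144)**2 = (12 - 144)**2 = (-132)**2 = 17424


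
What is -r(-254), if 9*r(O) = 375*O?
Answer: 31750/3 ≈ 10583.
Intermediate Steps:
r(O) = 125*O/3 (r(O) = (375*O)/9 = 125*O/3)
-r(-254) = -125*(-254)/3 = -1*(-31750/3) = 31750/3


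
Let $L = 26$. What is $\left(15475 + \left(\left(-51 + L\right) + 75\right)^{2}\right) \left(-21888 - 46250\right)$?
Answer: $-1224780550$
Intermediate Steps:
$\left(15475 + \left(\left(-51 + L\right) + 75\right)^{2}\right) \left(-21888 - 46250\right) = \left(15475 + \left(\left(-51 + 26\right) + 75\right)^{2}\right) \left(-21888 - 46250\right) = \left(15475 + \left(-25 + 75\right)^{2}\right) \left(-68138\right) = \left(15475 + 50^{2}\right) \left(-68138\right) = \left(15475 + 2500\right) \left(-68138\right) = 17975 \left(-68138\right) = -1224780550$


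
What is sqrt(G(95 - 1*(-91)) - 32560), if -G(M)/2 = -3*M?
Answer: 2*I*sqrt(7861) ≈ 177.32*I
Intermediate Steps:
G(M) = 6*M (G(M) = -(-6)*M = 6*M)
sqrt(G(95 - 1*(-91)) - 32560) = sqrt(6*(95 - 1*(-91)) - 32560) = sqrt(6*(95 + 91) - 32560) = sqrt(6*186 - 32560) = sqrt(1116 - 32560) = sqrt(-31444) = 2*I*sqrt(7861)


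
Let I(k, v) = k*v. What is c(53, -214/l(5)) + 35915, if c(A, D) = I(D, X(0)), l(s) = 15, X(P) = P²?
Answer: 35915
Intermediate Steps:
c(A, D) = 0 (c(A, D) = D*0² = D*0 = 0)
c(53, -214/l(5)) + 35915 = 0 + 35915 = 35915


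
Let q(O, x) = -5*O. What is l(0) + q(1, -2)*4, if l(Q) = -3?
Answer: -23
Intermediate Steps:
l(0) + q(1, -2)*4 = -3 - 5*1*4 = -3 - 5*4 = -3 - 20 = -23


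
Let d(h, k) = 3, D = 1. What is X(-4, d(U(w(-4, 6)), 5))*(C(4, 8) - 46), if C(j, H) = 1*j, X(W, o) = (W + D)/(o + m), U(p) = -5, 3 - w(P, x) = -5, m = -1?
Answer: 63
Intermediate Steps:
w(P, x) = 8 (w(P, x) = 3 - 1*(-5) = 3 + 5 = 8)
X(W, o) = (1 + W)/(-1 + o) (X(W, o) = (W + 1)/(o - 1) = (1 + W)/(-1 + o))
C(j, H) = j
X(-4, d(U(w(-4, 6)), 5))*(C(4, 8) - 46) = ((1 - 4)/(-1 + 3))*(4 - 46) = (-3/2)*(-42) = ((½)*(-3))*(-42) = -3/2*(-42) = 63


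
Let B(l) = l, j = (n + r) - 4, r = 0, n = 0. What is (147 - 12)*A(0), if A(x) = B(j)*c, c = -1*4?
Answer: 2160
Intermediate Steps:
c = -4
j = -4 (j = (0 + 0) - 4 = 0 - 4 = -4)
A(x) = 16 (A(x) = -4*(-4) = 16)
(147 - 12)*A(0) = (147 - 12)*16 = 135*16 = 2160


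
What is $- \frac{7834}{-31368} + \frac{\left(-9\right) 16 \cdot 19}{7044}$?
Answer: $- \frac{1276673}{9206508} \approx -0.13867$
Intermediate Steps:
$- \frac{7834}{-31368} + \frac{\left(-9\right) 16 \cdot 19}{7044} = \left(-7834\right) \left(- \frac{1}{31368}\right) + \left(-144\right) 19 \cdot \frac{1}{7044} = \frac{3917}{15684} - \frac{228}{587} = - \frac{1276673}{9206508}$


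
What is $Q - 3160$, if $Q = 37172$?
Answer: $34012$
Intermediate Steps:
$Q - 3160 = 37172 - 3160 = 34012$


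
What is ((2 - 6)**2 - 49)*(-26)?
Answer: 858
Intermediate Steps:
((2 - 6)**2 - 49)*(-26) = ((-4)**2 - 49)*(-26) = (16 - 49)*(-26) = -33*(-26) = 858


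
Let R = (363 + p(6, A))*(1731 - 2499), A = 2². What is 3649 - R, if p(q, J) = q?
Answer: 287041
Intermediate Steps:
A = 4
R = -283392 (R = (363 + 6)*(1731 - 2499) = 369*(-768) = -283392)
3649 - R = 3649 - 1*(-283392) = 3649 + 283392 = 287041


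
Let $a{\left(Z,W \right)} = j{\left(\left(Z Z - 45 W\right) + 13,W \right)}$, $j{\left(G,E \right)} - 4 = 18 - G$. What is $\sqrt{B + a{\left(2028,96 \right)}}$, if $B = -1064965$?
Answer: $14 i \sqrt{26395} \approx 2274.5 i$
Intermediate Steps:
$j{\left(G,E \right)} = 22 - G$ ($j{\left(G,E \right)} = 4 - \left(-18 + G\right) = 22 - G$)
$a{\left(Z,W \right)} = 9 - Z^{2} + 45 W$ ($a{\left(Z,W \right)} = 22 - \left(\left(Z Z - 45 W\right) + 13\right) = 22 - \left(\left(Z^{2} - 45 W\right) + 13\right) = 22 - \left(13 + Z^{2} - 45 W\right) = 9 - Z^{2} + 45 W$)
$\sqrt{B + a{\left(2028,96 \right)}} = \sqrt{-1064965 + \left(9 - 2028^{2} + 45 \cdot 96\right)} = \sqrt{-1064965 + \left(9 - 4112784 + 4320\right)} = \sqrt{-1064965 - 4108455} = \sqrt{-5173420} = 14 i \sqrt{26395}$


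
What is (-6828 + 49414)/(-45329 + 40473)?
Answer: -21293/2428 ≈ -8.7698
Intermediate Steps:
(-6828 + 49414)/(-45329 + 40473) = 42586/(-4856) = 42586*(-1/4856) = -21293/2428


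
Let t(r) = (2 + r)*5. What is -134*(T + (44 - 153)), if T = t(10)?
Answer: 6566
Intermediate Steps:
t(r) = 10 + 5*r
T = 60 (T = 10 + 5*10 = 10 + 50 = 60)
-134*(T + (44 - 153)) = -134*(60 + (44 - 153)) = -134*(60 - 109) = -134*(-49) = 6566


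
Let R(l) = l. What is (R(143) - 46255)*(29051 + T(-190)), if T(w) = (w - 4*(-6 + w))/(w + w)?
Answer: -127255125008/95 ≈ -1.3395e+9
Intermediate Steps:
T(w) = (24 - 3*w)/(2*w) (T(w) = (w + (24 - 4*w))/((2*w)) = (24 - 3*w)*(1/(2*w)) = (24 - 3*w)/(2*w))
(R(143) - 46255)*(29051 + T(-190)) = (143 - 46255)*(29051 + (-3/2 + 12/(-190))) = -46112*(29051 + (-3/2 + 12*(-1/190))) = -46112*(29051 + (-3/2 - 6/95)) = -46112*(29051 - 297/190) = -46112*5519393/190 = -127255125008/95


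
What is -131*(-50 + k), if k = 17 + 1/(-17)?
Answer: 73622/17 ≈ 4330.7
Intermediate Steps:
k = 288/17 (k = 17 - 1/17 = 288/17 ≈ 16.941)
-131*(-50 + k) = -131*(-50 + 288/17) = -131*(-562/17) = 73622/17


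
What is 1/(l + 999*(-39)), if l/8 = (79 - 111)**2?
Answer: -1/30769 ≈ -3.2500e-5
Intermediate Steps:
l = 8192 (l = 8*(79 - 111)**2 = 8*(-32)**2 = 8*1024 = 8192)
1/(l + 999*(-39)) = 1/(8192 + 999*(-39)) = 1/(8192 - 38961) = 1/(-30769) = -1/30769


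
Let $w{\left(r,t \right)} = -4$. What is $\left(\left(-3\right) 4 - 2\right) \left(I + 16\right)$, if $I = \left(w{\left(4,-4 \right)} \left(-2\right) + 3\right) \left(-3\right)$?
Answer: $238$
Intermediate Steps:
$I = -33$ ($I = \left(\left(-4\right) \left(-2\right) + 3\right) \left(-3\right) = \left(8 + 3\right) \left(-3\right) = 11 \left(-3\right) = -33$)
$\left(\left(-3\right) 4 - 2\right) \left(I + 16\right) = \left(\left(-3\right) 4 - 2\right) \left(-33 + 16\right) = \left(-12 - 2\right) \left(-17\right) = \left(-14\right) \left(-17\right) = 238$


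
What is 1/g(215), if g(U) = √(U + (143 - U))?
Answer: √143/143 ≈ 0.083624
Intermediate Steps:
g(U) = √143
1/g(215) = 1/(√143) = √143/143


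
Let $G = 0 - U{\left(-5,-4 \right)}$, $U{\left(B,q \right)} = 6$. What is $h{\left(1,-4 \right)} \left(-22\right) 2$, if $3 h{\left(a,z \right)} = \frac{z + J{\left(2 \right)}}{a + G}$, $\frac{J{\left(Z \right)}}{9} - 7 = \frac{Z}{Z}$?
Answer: $\frac{2992}{15} \approx 199.47$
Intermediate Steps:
$G = -6$ ($G = 0 - 6 = -6$)
$J{\left(Z \right)} = 72$ ($J{\left(Z \right)} = 63 + 9 \frac{Z}{Z} = 63 + 9 \cdot 1 = 63 + 9 = 72$)
$h{\left(a,z \right)} = \frac{72 + z}{3 \left(-6 + a\right)}$ ($h{\left(a,z \right)} = \frac{\left(z + 72\right) \frac{1}{a - 6}}{3} = \frac{\left(72 + z\right) \frac{1}{-6 + a}}{3} = \frac{\frac{1}{-6 + a} \left(72 + z\right)}{3} = \frac{72 + z}{3 \left(-6 + a\right)}$)
$h{\left(1,-4 \right)} \left(-22\right) 2 = \frac{72 - 4}{3 \left(-6 + 1\right)} \left(-22\right) 2 = \frac{1}{3} \frac{1}{-5} \cdot 68 \left(-22\right) 2 = \frac{1}{3} \left(- \frac{1}{5}\right) 68 \left(-22\right) 2 = \left(- \frac{68}{15}\right) \left(-22\right) 2 = \frac{1496}{15} \cdot 2 = \frac{2992}{15}$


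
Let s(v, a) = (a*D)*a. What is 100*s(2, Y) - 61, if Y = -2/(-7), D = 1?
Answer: -2589/49 ≈ -52.837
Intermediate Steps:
Y = 2/7 (Y = -2*(-⅐) = 2/7 ≈ 0.28571)
s(v, a) = a² (s(v, a) = (a*1)*a = a*a = a²)
100*s(2, Y) - 61 = 100*(2/7)² - 61 = 100*(4/49) - 61 = 400/49 - 61 = -2589/49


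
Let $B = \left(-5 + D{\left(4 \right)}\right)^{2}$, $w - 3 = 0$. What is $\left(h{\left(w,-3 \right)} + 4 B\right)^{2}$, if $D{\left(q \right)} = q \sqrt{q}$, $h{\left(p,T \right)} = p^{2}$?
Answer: $2025$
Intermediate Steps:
$w = 3$ ($w = 3 + 0 = 3$)
$D{\left(q \right)} = q^{\frac{3}{2}}$
$B = 9$ ($B = \left(-5 + 4^{\frac{3}{2}}\right)^{2} = \left(-5 + 8\right)^{2} = 3^{2} = 9$)
$\left(h{\left(w,-3 \right)} + 4 B\right)^{2} = \left(3^{2} + 4 \cdot 9\right)^{2} = \left(9 + 36\right)^{2} = 45^{2} = 2025$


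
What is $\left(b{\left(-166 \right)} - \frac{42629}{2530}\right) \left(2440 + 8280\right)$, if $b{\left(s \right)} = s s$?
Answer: $\frac{74690582672}{253} \approx 2.9522 \cdot 10^{8}$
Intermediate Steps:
$b{\left(s \right)} = s^{2}$
$\left(b{\left(-166 \right)} - \frac{42629}{2530}\right) \left(2440 + 8280\right) = \left(\left(-166\right)^{2} - \frac{42629}{2530}\right) \left(2440 + 8280\right) = \left(27556 - \frac{42629}{2530}\right) 10720 = \frac{69674051}{2530} \cdot 10720 = \frac{74690582672}{253}$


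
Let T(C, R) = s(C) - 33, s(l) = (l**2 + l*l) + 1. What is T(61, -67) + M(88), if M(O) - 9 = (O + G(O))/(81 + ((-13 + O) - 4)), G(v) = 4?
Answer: 281945/38 ≈ 7419.6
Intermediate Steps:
s(l) = 1 + 2*l**2 (s(l) = (l**2 + l**2) + 1 = 2*l**2 + 1 = 1 + 2*l**2)
T(C, R) = -32 + 2*C**2 (T(C, R) = (1 + 2*C**2) - 33 = -32 + 2*C**2)
M(O) = 9 + (4 + O)/(64 + O) (M(O) = 9 + (O + 4)/(81 + ((-13 + O) - 4)) = 9 + (4 + O)/(81 + (-17 + O)) = 9 + (4 + O)/(64 + O))
T(61, -67) + M(88) = (-32 + 2*61**2) + 10*(58 + 88)/(64 + 88) = (-32 + 2*3721) + 10*146/152 = (-32 + 7442) + 10*(1/152)*146 = 7410 + 365/38 = 281945/38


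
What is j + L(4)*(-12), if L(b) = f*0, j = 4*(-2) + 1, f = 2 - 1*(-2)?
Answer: -7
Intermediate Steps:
f = 4 (f = 2 + 2 = 4)
j = -7 (j = -8 + 1 = -7)
L(b) = 0 (L(b) = 4*0 = 0)
j + L(4)*(-12) = -7 + 0*(-12) = -7 + 0 = -7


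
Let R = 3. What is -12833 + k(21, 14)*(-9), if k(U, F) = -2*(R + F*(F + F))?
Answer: -5723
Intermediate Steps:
k(U, F) = -6 - 4*F**2 (k(U, F) = -2*(3 + F*(F + F)) = -2*(3 + F*(2*F)) = -2*(3 + 2*F**2) = -6 - 4*F**2)
-12833 + k(21, 14)*(-9) = -12833 + (-6 - 4*14**2)*(-9) = -12833 + (-6 - 4*196)*(-9) = -12833 + (-6 - 784)*(-9) = -12833 - 790*(-9) = -12833 + 7110 = -5723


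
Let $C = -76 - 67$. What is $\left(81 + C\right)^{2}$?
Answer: $3844$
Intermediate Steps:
$C = -143$ ($C = -76 - 67 = -143$)
$\left(81 + C\right)^{2} = \left(81 - 143\right)^{2} = \left(-62\right)^{2} = 3844$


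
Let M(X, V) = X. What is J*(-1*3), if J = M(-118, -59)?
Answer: 354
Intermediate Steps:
J = -118
J*(-1*3) = -(-118)*3 = -118*(-3) = 354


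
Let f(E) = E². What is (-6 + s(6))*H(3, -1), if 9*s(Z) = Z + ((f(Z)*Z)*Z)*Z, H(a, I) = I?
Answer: -2576/3 ≈ -858.67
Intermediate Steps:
s(Z) = Z/9 + Z⁵/9 (s(Z) = (Z + ((Z²*Z)*Z)*Z)/9 = (Z + (Z³*Z)*Z)/9 = (Z + Z⁴*Z)/9 = (Z + Z⁵)/9 = Z/9 + Z⁵/9)
(-6 + s(6))*H(3, -1) = (-6 + (⅑)*6*(1 + 6⁴))*(-1) = (-6 + (⅑)*6*(1 + 1296))*(-1) = (-6 + (⅑)*6*1297)*(-1) = (-6 + 2594/3)*(-1) = (2576/3)*(-1) = -2576/3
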